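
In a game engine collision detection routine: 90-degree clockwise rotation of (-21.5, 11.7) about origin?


90° CW: (x,y) -> (y, -x)
(-21.5,11.7) -> (11.7, 21.5)

(11.7, 21.5)


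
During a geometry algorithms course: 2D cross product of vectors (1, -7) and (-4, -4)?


u x v = u_x*v_y - u_y*v_x = 1*(-4) - (-7)*(-4)
= (-4) - 28 = -32

-32


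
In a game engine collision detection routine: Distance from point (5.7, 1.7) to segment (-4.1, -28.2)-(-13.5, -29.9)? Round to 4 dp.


Project P onto AB: t = 0 (clamped to [0,1])
Closest point on segment: (-4.1, -28.2)
Distance: 31.4651

31.4651


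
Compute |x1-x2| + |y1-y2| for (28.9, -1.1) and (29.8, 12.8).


|28.9-29.8| + |(-1.1)-12.8| = 0.9 + 13.9 = 14.8

14.8


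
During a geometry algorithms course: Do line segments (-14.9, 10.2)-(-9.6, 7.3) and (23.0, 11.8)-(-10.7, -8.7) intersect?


Cross products: d1=-723.03, d2=-516.65, d3=118.39, d4=-87.99
d1*d2 < 0 and d3*d4 < 0? no

No, they don't intersect


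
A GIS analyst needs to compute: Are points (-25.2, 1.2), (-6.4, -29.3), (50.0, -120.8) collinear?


Cross product: ((-6.4)-(-25.2))*((-120.8)-1.2) - ((-29.3)-1.2)*(50-(-25.2))
= 0

Yes, collinear


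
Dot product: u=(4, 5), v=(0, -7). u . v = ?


u . v = u_x*v_x + u_y*v_y = 4*0 + 5*(-7)
= 0 + (-35) = -35

-35


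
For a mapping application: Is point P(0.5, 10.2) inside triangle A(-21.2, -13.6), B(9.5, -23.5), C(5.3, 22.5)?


Cross products: AB x AP = 945.49, BC x BP = 272.46, CA x CP = 152.67
All same sign? yes

Yes, inside


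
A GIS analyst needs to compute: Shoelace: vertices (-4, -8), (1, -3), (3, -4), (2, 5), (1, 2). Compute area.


Shoelace sum: ((-4)*(-3) - 1*(-8)) + (1*(-4) - 3*(-3)) + (3*5 - 2*(-4)) + (2*2 - 1*5) + (1*(-8) - (-4)*2)
= 47
Area = |47|/2 = 23.5

23.5


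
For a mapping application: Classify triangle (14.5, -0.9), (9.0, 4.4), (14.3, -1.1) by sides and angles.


Side lengths squared: AB^2=58.34, BC^2=58.34, CA^2=0.08
Sorted: [0.08, 58.34, 58.34]
By sides: Isosceles, By angles: Acute

Isosceles, Acute


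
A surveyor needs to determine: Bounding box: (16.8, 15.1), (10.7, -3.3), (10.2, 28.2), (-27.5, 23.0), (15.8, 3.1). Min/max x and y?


x range: [-27.5, 16.8]
y range: [-3.3, 28.2]
Bounding box: (-27.5,-3.3) to (16.8,28.2)

(-27.5,-3.3) to (16.8,28.2)


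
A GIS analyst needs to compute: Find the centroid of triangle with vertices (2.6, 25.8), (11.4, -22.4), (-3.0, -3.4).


Centroid = ((x_A+x_B+x_C)/3, (y_A+y_B+y_C)/3)
= ((2.6+11.4+(-3))/3, (25.8+(-22.4)+(-3.4))/3)
= (3.6667, 0)

(3.6667, 0)


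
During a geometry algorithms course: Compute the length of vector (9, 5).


|u| = sqrt(9^2 + 5^2) = sqrt(106) = 10.2956

10.2956


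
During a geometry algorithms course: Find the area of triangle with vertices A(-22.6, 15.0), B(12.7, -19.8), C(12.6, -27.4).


Area = |x_A(y_B-y_C) + x_B(y_C-y_A) + x_C(y_A-y_B)|/2
= |(-171.76) + (-538.48) + 438.48|/2
= 271.76/2 = 135.88

135.88


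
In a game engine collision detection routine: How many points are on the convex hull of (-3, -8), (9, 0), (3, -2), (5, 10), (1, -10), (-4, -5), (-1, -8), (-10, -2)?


Convex hull vertices (CCW): (-10, -2), (-3, -8), (1, -10), (9, 0), (5, 10)
Count = 5

5


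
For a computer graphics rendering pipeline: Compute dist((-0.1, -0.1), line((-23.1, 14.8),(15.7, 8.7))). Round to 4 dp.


|cross product| = 437.82
|line direction| = sqrt(1542.65) = 39.2766
Distance = 437.82/sqrt(1542.65) = 11.1471

11.1471


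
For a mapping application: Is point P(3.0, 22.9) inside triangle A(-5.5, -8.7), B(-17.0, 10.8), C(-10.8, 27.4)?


Cross products: AB x AP = -529.15, BC x BP = -256.98, CA x CP = 474.33
All same sign? no

No, outside


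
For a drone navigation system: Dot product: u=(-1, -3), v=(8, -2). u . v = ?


u . v = u_x*v_x + u_y*v_y = (-1)*8 + (-3)*(-2)
= (-8) + 6 = -2

-2


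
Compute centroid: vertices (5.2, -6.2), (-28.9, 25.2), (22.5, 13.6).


Centroid = ((x_A+x_B+x_C)/3, (y_A+y_B+y_C)/3)
= ((5.2+(-28.9)+22.5)/3, ((-6.2)+25.2+13.6)/3)
= (-0.4, 10.8667)

(-0.4, 10.8667)


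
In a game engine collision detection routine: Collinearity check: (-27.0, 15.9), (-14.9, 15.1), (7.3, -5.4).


Cross product: ((-14.9)-(-27))*((-5.4)-15.9) - (15.1-15.9)*(7.3-(-27))
= -230.29

No, not collinear


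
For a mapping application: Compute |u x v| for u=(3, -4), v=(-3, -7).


|u x v| = |3*(-7) - (-4)*(-3)|
= |(-21) - 12| = 33

33


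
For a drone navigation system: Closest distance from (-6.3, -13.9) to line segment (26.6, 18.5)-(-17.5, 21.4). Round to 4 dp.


Project P onto AB: t = 0.6947 (clamped to [0,1])
Closest point on segment: (-4.0369, 20.5147)
Distance: 34.489

34.489


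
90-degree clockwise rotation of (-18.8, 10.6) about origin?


90° CW: (x,y) -> (y, -x)
(-18.8,10.6) -> (10.6, 18.8)

(10.6, 18.8)


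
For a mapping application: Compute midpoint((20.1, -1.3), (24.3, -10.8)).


M = ((20.1+24.3)/2, ((-1.3)+(-10.8))/2)
= (22.2, -6.05)

(22.2, -6.05)


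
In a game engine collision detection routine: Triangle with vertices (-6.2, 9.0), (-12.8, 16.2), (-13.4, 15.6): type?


Side lengths squared: AB^2=95.4, BC^2=0.72, CA^2=95.4
Sorted: [0.72, 95.4, 95.4]
By sides: Isosceles, By angles: Acute

Isosceles, Acute


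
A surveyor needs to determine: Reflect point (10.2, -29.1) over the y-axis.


Reflection over y-axis: (x,y) -> (-x,y)
(10.2, -29.1) -> (-10.2, -29.1)

(-10.2, -29.1)


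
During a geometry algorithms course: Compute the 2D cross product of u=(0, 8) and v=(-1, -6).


u x v = u_x*v_y - u_y*v_x = 0*(-6) - 8*(-1)
= 0 - (-8) = 8

8


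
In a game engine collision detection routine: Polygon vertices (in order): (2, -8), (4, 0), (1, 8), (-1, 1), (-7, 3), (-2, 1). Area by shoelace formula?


Shoelace sum: (2*0 - 4*(-8)) + (4*8 - 1*0) + (1*1 - (-1)*8) + ((-1)*3 - (-7)*1) + ((-7)*1 - (-2)*3) + ((-2)*(-8) - 2*1)
= 90
Area = |90|/2 = 45

45


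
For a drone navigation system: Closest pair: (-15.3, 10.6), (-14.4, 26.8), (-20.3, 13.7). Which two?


d(P0,P1) = 16.225, d(P0,P2) = 5.883, d(P1,P2) = 14.3673
Closest: P0 and P2

Closest pair: (-15.3, 10.6) and (-20.3, 13.7), distance = 5.883


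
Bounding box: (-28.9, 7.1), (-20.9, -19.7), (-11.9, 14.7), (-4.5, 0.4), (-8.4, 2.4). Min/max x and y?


x range: [-28.9, -4.5]
y range: [-19.7, 14.7]
Bounding box: (-28.9,-19.7) to (-4.5,14.7)

(-28.9,-19.7) to (-4.5,14.7)


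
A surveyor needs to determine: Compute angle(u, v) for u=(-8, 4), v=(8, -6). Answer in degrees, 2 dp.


u.v = -88, |u| = sqrt(80) = 8.9443, |v| = sqrt(100) = 10
cos(theta) = u.v/(|u||v|) = -88/sqrt(8000) = -0.98387
theta = acos(-0.98387) = 169.7 degrees

169.7 degrees


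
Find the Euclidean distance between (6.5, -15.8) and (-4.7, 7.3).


dx=-11.2, dy=23.1
d^2 = (-11.2)^2 + 23.1^2 = 659.05
d = sqrt(659.05) = 25.672

25.672


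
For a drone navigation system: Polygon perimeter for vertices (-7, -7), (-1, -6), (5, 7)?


Sides: (-7, -7)->(-1, -6): sqrt(37) = 6.082763, (-1, -6)->(5, 7): sqrt(205) = 14.317821, (5, 7)->(-7, -7): sqrt(340) = 18.439089
Sum = 38.839673
Perimeter = 38.8397

38.8397


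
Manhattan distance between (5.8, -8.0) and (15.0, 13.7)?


|5.8-15| + |(-8)-13.7| = 9.2 + 21.7 = 30.9

30.9


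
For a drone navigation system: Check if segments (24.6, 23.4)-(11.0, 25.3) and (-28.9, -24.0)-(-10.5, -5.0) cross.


Cross products: d1=-144.34, d2=149.02, d3=746.29, d4=452.93
d1*d2 < 0 and d3*d4 < 0? no

No, they don't intersect


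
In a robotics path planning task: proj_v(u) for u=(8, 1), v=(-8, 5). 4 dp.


u.v = -59, |v| = sqrt(89) = 9.434
Scalar projection = u.v / |v| = -59 / sqrt(89) = -6.254

-6.254


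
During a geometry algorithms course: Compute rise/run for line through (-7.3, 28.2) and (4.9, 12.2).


slope = (y2-y1)/(x2-x1) = (12.2-28.2)/(4.9-(-7.3)) = (-16)/12.2 = -1.3115

-1.3115


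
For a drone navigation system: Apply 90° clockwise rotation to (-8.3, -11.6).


90° CW: (x,y) -> (y, -x)
(-8.3,-11.6) -> (-11.6, 8.3)

(-11.6, 8.3)


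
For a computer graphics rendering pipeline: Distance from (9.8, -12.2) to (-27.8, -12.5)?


dx=-37.6, dy=-0.3
d^2 = (-37.6)^2 + (-0.3)^2 = 1413.85
d = sqrt(1413.85) = 37.6012

37.6012


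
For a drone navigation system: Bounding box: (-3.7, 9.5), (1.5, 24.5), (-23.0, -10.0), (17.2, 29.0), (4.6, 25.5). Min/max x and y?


x range: [-23, 17.2]
y range: [-10, 29]
Bounding box: (-23,-10) to (17.2,29)

(-23,-10) to (17.2,29)


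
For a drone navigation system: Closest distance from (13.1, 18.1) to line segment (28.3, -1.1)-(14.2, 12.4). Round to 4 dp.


Project P onto AB: t = 1 (clamped to [0,1])
Closest point on segment: (14.2, 12.4)
Distance: 5.8052

5.8052


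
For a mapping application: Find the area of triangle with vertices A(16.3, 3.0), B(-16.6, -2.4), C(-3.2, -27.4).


Area = |x_A(y_B-y_C) + x_B(y_C-y_A) + x_C(y_A-y_B)|/2
= |407.5 + 504.64 + (-17.28)|/2
= 894.86/2 = 447.43

447.43


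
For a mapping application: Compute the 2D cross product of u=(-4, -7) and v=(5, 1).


u x v = u_x*v_y - u_y*v_x = (-4)*1 - (-7)*5
= (-4) - (-35) = 31

31


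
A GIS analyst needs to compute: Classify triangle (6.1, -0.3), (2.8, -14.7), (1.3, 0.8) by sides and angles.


Side lengths squared: AB^2=218.25, BC^2=242.5, CA^2=24.25
Sorted: [24.25, 218.25, 242.5]
By sides: Scalene, By angles: Right

Scalene, Right


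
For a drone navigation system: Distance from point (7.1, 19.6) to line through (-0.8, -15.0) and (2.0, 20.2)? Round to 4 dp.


|cross product| = 181.2
|line direction| = sqrt(1246.88) = 35.3112
Distance = 181.2/sqrt(1246.88) = 5.1315

5.1315


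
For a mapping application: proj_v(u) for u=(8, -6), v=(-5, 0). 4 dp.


u.v = -40, |v| = sqrt(25) = 5
Scalar projection = u.v / |v| = -40 / sqrt(25) = -8

-8


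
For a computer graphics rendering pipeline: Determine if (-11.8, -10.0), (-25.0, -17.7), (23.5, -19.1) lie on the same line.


Cross product: ((-25)-(-11.8))*((-19.1)-(-10)) - ((-17.7)-(-10))*(23.5-(-11.8))
= 391.93

No, not collinear


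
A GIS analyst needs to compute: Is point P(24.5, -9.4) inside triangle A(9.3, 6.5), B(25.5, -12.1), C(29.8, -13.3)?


Cross products: AB x AP = 25.14, BC x BP = 10.41, CA x CP = 24.99
All same sign? yes

Yes, inside


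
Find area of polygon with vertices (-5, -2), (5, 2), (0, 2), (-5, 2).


Shoelace sum: ((-5)*2 - 5*(-2)) + (5*2 - 0*2) + (0*2 - (-5)*2) + ((-5)*(-2) - (-5)*2)
= 40
Area = |40|/2 = 20

20


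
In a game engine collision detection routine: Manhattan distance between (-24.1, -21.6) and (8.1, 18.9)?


|(-24.1)-8.1| + |(-21.6)-18.9| = 32.2 + 40.5 = 72.7

72.7


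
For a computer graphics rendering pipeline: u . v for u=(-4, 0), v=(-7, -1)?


u . v = u_x*v_x + u_y*v_y = (-4)*(-7) + 0*(-1)
= 28 + 0 = 28

28


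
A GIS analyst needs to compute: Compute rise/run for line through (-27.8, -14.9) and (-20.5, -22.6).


slope = (y2-y1)/(x2-x1) = ((-22.6)-(-14.9))/((-20.5)-(-27.8)) = (-7.7)/7.3 = -1.0548

-1.0548


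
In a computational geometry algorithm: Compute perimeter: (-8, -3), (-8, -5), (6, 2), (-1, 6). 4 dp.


Sides: (-8, -3)->(-8, -5): sqrt(4) = 2, (-8, -5)->(6, 2): sqrt(245) = 15.652476, (6, 2)->(-1, 6): sqrt(65) = 8.062258, (-1, 6)->(-8, -3): sqrt(130) = 11.401754
Sum = 37.116488
Perimeter = 37.1165

37.1165


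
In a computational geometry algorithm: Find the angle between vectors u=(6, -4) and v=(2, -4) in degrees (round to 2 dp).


u.v = 28, |u| = sqrt(52) = 7.2111, |v| = sqrt(20) = 4.4721
cos(theta) = u.v/(|u||v|) = 28/sqrt(1040) = 0.868243
theta = acos(0.868243) = 29.74 degrees

29.74 degrees


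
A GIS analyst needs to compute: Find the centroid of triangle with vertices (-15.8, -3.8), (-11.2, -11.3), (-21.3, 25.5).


Centroid = ((x_A+x_B+x_C)/3, (y_A+y_B+y_C)/3)
= (((-15.8)+(-11.2)+(-21.3))/3, ((-3.8)+(-11.3)+25.5)/3)
= (-16.1, 3.4667)

(-16.1, 3.4667)


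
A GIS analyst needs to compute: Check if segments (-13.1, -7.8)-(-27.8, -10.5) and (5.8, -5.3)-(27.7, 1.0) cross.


Cross products: d1=64.32, d2=97.8, d3=14.28, d4=-19.2
d1*d2 < 0 and d3*d4 < 0? no

No, they don't intersect


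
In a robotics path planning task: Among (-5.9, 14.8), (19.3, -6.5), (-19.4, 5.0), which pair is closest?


d(P0,P1) = 32.9959, d(P0,P2) = 16.682, d(P1,P2) = 40.3725
Closest: P0 and P2

Closest pair: (-5.9, 14.8) and (-19.4, 5.0), distance = 16.682


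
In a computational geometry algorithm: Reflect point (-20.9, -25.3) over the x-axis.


Reflection over x-axis: (x,y) -> (x,-y)
(-20.9, -25.3) -> (-20.9, 25.3)

(-20.9, 25.3)


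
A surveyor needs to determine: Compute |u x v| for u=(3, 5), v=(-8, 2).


|u x v| = |3*2 - 5*(-8)|
= |6 - (-40)| = 46

46


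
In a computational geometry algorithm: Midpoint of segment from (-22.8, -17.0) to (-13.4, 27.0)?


M = (((-22.8)+(-13.4))/2, ((-17)+27)/2)
= (-18.1, 5)

(-18.1, 5)


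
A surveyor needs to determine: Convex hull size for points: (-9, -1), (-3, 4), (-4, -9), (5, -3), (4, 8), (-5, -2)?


Convex hull vertices (CCW): (-9, -1), (-4, -9), (5, -3), (4, 8), (-3, 4)
Count = 5

5


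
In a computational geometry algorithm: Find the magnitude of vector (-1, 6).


|u| = sqrt((-1)^2 + 6^2) = sqrt(37) = 6.0828

6.0828


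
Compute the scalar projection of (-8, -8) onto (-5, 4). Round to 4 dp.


u.v = 8, |v| = sqrt(41) = 6.4031
Scalar projection = u.v / |v| = 8 / sqrt(41) = 1.2494

1.2494


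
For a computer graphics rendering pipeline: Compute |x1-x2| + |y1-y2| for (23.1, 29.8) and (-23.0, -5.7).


|23.1-(-23)| + |29.8-(-5.7)| = 46.1 + 35.5 = 81.6

81.6


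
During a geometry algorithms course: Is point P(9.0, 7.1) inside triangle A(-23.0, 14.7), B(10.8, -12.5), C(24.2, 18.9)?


Cross products: AB x AP = 613.52, BC x BP = 319.16, CA x CP = 493.12
All same sign? yes

Yes, inside


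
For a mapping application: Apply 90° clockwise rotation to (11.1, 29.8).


90° CW: (x,y) -> (y, -x)
(11.1,29.8) -> (29.8, -11.1)

(29.8, -11.1)


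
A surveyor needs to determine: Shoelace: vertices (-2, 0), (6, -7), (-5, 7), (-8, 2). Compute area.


Shoelace sum: ((-2)*(-7) - 6*0) + (6*7 - (-5)*(-7)) + ((-5)*2 - (-8)*7) + ((-8)*0 - (-2)*2)
= 71
Area = |71|/2 = 35.5

35.5


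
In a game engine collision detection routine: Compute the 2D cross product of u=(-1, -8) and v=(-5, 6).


u x v = u_x*v_y - u_y*v_x = (-1)*6 - (-8)*(-5)
= (-6) - 40 = -46

-46


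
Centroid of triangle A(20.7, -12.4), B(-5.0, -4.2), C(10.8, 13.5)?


Centroid = ((x_A+x_B+x_C)/3, (y_A+y_B+y_C)/3)
= ((20.7+(-5)+10.8)/3, ((-12.4)+(-4.2)+13.5)/3)
= (8.8333, -1.0333)

(8.8333, -1.0333)


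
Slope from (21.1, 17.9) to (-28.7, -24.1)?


slope = (y2-y1)/(x2-x1) = ((-24.1)-17.9)/((-28.7)-21.1) = (-42)/(-49.8) = 0.8434

0.8434


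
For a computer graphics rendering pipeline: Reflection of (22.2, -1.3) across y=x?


Reflection over y=x: (x,y) -> (y,x)
(22.2, -1.3) -> (-1.3, 22.2)

(-1.3, 22.2)


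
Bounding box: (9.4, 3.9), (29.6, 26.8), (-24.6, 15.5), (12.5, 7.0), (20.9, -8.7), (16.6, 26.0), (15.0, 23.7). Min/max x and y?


x range: [-24.6, 29.6]
y range: [-8.7, 26.8]
Bounding box: (-24.6,-8.7) to (29.6,26.8)

(-24.6,-8.7) to (29.6,26.8)


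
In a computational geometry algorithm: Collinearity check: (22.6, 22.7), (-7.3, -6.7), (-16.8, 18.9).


Cross product: ((-7.3)-22.6)*(18.9-22.7) - ((-6.7)-22.7)*((-16.8)-22.6)
= -1044.74

No, not collinear


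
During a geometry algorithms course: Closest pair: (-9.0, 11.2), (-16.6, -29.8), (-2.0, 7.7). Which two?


d(P0,P1) = 41.6984, d(P0,P2) = 7.8262, d(P1,P2) = 40.2419
Closest: P0 and P2

Closest pair: (-9.0, 11.2) and (-2.0, 7.7), distance = 7.8262


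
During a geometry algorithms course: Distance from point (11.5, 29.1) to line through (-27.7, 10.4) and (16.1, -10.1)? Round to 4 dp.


|cross product| = 1622.66
|line direction| = sqrt(2338.69) = 48.36
Distance = 1622.66/sqrt(2338.69) = 33.5538

33.5538


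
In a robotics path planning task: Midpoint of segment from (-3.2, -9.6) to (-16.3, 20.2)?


M = (((-3.2)+(-16.3))/2, ((-9.6)+20.2)/2)
= (-9.75, 5.3)

(-9.75, 5.3)


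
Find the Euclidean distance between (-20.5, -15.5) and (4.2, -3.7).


dx=24.7, dy=11.8
d^2 = 24.7^2 + 11.8^2 = 749.33
d = sqrt(749.33) = 27.3739

27.3739


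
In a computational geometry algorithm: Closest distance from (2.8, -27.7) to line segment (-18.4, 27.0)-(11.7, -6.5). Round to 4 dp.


Project P onto AB: t = 1 (clamped to [0,1])
Closest point on segment: (11.7, -6.5)
Distance: 22.9924

22.9924


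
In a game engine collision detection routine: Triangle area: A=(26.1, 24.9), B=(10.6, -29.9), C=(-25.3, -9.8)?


Area = |x_A(y_B-y_C) + x_B(y_C-y_A) + x_C(y_A-y_B)|/2
= |(-524.61) + (-367.82) + (-1386.44)|/2
= 2278.87/2 = 1139.435

1139.435


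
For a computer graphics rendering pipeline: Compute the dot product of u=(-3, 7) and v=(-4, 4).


u . v = u_x*v_x + u_y*v_y = (-3)*(-4) + 7*4
= 12 + 28 = 40

40


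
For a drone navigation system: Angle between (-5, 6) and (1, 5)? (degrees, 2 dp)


u.v = 25, |u| = sqrt(61) = 7.8102, |v| = sqrt(26) = 5.099
cos(theta) = u.v/(|u||v|) = 25/sqrt(1586) = 0.627752
theta = acos(0.627752) = 51.12 degrees

51.12 degrees


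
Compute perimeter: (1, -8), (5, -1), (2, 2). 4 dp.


Sides: (1, -8)->(5, -1): sqrt(65) = 8.062258, (5, -1)->(2, 2): sqrt(18) = 4.242641, (2, 2)->(1, -8): sqrt(101) = 10.049876
Sum = 22.354775
Perimeter = 22.3548

22.3548


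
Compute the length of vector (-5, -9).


|u| = sqrt((-5)^2 + (-9)^2) = sqrt(106) = 10.2956

10.2956


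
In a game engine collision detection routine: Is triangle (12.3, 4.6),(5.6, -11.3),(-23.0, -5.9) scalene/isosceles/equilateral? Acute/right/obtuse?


Side lengths squared: AB^2=297.7, BC^2=847.12, CA^2=1356.34
Sorted: [297.7, 847.12, 1356.34]
By sides: Scalene, By angles: Obtuse

Scalene, Obtuse


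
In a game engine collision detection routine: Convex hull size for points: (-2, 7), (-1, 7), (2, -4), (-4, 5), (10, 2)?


Convex hull vertices (CCW): (-4, 5), (2, -4), (10, 2), (-1, 7), (-2, 7)
Count = 5

5


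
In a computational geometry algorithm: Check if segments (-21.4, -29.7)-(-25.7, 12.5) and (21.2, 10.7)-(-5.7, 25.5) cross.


Cross products: d1=1717.24, d2=645.7, d3=-1971.44, d4=-899.9
d1*d2 < 0 and d3*d4 < 0? no

No, they don't intersect


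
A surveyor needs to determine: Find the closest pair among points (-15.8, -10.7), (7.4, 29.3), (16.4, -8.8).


d(P0,P1) = 46.2411, d(P0,P2) = 32.256, d(P1,P2) = 39.1486
Closest: P0 and P2

Closest pair: (-15.8, -10.7) and (16.4, -8.8), distance = 32.256


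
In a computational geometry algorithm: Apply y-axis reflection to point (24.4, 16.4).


Reflection over y-axis: (x,y) -> (-x,y)
(24.4, 16.4) -> (-24.4, 16.4)

(-24.4, 16.4)


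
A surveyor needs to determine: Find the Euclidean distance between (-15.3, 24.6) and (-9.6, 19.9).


dx=5.7, dy=-4.7
d^2 = 5.7^2 + (-4.7)^2 = 54.58
d = sqrt(54.58) = 7.3878

7.3878


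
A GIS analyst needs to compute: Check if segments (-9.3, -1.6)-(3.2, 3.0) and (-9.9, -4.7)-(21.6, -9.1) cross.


Cross products: d1=100.29, d2=300.19, d3=-35.99, d4=-235.89
d1*d2 < 0 and d3*d4 < 0? no

No, they don't intersect


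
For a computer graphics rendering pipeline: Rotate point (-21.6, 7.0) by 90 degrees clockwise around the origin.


90° CW: (x,y) -> (y, -x)
(-21.6,7) -> (7, 21.6)

(7, 21.6)


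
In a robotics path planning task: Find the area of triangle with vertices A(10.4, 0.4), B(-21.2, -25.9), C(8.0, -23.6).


Area = |x_A(y_B-y_C) + x_B(y_C-y_A) + x_C(y_A-y_B)|/2
= |(-23.92) + 508.8 + 210.4|/2
= 695.28/2 = 347.64

347.64


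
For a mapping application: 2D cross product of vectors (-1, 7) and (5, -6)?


u x v = u_x*v_y - u_y*v_x = (-1)*(-6) - 7*5
= 6 - 35 = -29

-29


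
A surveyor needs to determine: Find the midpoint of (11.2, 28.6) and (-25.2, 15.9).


M = ((11.2+(-25.2))/2, (28.6+15.9)/2)
= (-7, 22.25)

(-7, 22.25)


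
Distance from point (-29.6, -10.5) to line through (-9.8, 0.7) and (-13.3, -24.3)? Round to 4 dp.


|cross product| = 455.8
|line direction| = sqrt(637.25) = 25.2438
Distance = 455.8/sqrt(637.25) = 18.0559

18.0559


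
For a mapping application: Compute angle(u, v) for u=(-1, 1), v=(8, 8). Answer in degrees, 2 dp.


u.v = 0, |u| = sqrt(2) = 1.4142, |v| = sqrt(128) = 11.3137
cos(theta) = u.v/(|u||v|) = 0/sqrt(256) = 0
theta = acos(0) = 90 degrees

90 degrees


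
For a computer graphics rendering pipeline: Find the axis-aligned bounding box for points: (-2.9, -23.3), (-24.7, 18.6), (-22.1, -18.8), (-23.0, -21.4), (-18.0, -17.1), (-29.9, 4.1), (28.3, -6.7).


x range: [-29.9, 28.3]
y range: [-23.3, 18.6]
Bounding box: (-29.9,-23.3) to (28.3,18.6)

(-29.9,-23.3) to (28.3,18.6)


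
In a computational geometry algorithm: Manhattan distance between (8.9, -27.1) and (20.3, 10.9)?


|8.9-20.3| + |(-27.1)-10.9| = 11.4 + 38 = 49.4

49.4


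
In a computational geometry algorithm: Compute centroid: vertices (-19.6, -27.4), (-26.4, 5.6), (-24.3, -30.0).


Centroid = ((x_A+x_B+x_C)/3, (y_A+y_B+y_C)/3)
= (((-19.6)+(-26.4)+(-24.3))/3, ((-27.4)+5.6+(-30))/3)
= (-23.4333, -17.2667)

(-23.4333, -17.2667)


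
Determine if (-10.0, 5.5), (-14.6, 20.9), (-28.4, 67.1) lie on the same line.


Cross product: ((-14.6)-(-10))*(67.1-5.5) - (20.9-5.5)*((-28.4)-(-10))
= 0

Yes, collinear


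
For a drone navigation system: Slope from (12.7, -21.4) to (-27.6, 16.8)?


slope = (y2-y1)/(x2-x1) = (16.8-(-21.4))/((-27.6)-12.7) = 38.2/(-40.3) = -0.9479

-0.9479


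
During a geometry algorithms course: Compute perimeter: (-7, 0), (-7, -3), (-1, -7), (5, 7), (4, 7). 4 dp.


Sides: (-7, 0)->(-7, -3): sqrt(9) = 3, (-7, -3)->(-1, -7): sqrt(52) = 7.211103, (-1, -7)->(5, 7): sqrt(232) = 15.231546, (5, 7)->(4, 7): sqrt(1) = 1, (4, 7)->(-7, 0): sqrt(170) = 13.038405
Sum = 39.481054
Perimeter = 39.4811

39.4811


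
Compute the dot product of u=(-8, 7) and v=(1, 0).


u . v = u_x*v_x + u_y*v_y = (-8)*1 + 7*0
= (-8) + 0 = -8

-8


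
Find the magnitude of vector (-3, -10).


|u| = sqrt((-3)^2 + (-10)^2) = sqrt(109) = 10.4403

10.4403


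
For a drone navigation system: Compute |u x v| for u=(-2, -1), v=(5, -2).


|u x v| = |(-2)*(-2) - (-1)*5|
= |4 - (-5)| = 9

9


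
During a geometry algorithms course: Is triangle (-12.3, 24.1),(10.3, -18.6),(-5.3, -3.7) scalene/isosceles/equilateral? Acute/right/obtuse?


Side lengths squared: AB^2=2334.05, BC^2=465.37, CA^2=821.84
Sorted: [465.37, 821.84, 2334.05]
By sides: Scalene, By angles: Obtuse

Scalene, Obtuse


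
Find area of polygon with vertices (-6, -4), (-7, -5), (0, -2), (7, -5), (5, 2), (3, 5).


Shoelace sum: ((-6)*(-5) - (-7)*(-4)) + ((-7)*(-2) - 0*(-5)) + (0*(-5) - 7*(-2)) + (7*2 - 5*(-5)) + (5*5 - 3*2) + (3*(-4) - (-6)*5)
= 106
Area = |106|/2 = 53

53


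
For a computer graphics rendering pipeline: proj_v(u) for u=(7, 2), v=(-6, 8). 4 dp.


u.v = -26, |v| = sqrt(100) = 10
Scalar projection = u.v / |v| = -26 / sqrt(100) = -2.6

-2.6


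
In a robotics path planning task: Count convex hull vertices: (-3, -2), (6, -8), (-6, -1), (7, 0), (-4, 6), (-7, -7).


Convex hull vertices (CCW): (-7, -7), (6, -8), (7, 0), (-4, 6), (-6, -1)
Count = 5

5


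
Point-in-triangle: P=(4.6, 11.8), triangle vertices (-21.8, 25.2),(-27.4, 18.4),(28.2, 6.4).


Cross products: AB x AP = 254.56, BC x BP = 17.04, CA x CP = 173.68
All same sign? yes

Yes, inside


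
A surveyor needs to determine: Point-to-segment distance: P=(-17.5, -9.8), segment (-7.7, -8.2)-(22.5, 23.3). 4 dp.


Project P onto AB: t = 0 (clamped to [0,1])
Closest point on segment: (-7.7, -8.2)
Distance: 9.9298

9.9298


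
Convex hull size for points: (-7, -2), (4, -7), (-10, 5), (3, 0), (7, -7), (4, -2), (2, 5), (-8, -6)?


Convex hull vertices (CCW): (-10, 5), (-8, -6), (4, -7), (7, -7), (2, 5)
Count = 5

5


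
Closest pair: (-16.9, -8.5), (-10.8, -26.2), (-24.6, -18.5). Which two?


d(P0,P1) = 18.7216, d(P0,P2) = 12.621, d(P1,P2) = 15.8028
Closest: P0 and P2

Closest pair: (-16.9, -8.5) and (-24.6, -18.5), distance = 12.621


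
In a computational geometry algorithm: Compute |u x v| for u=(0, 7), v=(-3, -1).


|u x v| = |0*(-1) - 7*(-3)|
= |0 - (-21)| = 21

21


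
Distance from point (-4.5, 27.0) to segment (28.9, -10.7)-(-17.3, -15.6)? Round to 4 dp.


Project P onto AB: t = 0.6293 (clamped to [0,1])
Closest point on segment: (-0.1745, -13.7837)
Distance: 41.0124

41.0124


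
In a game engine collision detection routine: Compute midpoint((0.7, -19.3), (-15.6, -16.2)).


M = ((0.7+(-15.6))/2, ((-19.3)+(-16.2))/2)
= (-7.45, -17.75)

(-7.45, -17.75)


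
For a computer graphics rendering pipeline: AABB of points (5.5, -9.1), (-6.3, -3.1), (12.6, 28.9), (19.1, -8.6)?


x range: [-6.3, 19.1]
y range: [-9.1, 28.9]
Bounding box: (-6.3,-9.1) to (19.1,28.9)

(-6.3,-9.1) to (19.1,28.9)


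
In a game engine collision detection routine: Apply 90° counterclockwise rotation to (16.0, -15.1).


90° CCW: (x,y) -> (-y, x)
(16,-15.1) -> (15.1, 16)

(15.1, 16)


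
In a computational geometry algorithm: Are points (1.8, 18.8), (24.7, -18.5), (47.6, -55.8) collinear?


Cross product: (24.7-1.8)*((-55.8)-18.8) - ((-18.5)-18.8)*(47.6-1.8)
= 0

Yes, collinear


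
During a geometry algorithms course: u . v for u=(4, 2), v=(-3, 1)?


u . v = u_x*v_x + u_y*v_y = 4*(-3) + 2*1
= (-12) + 2 = -10

-10


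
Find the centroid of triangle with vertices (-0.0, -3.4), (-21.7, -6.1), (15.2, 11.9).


Centroid = ((x_A+x_B+x_C)/3, (y_A+y_B+y_C)/3)
= ((0+(-21.7)+15.2)/3, ((-3.4)+(-6.1)+11.9)/3)
= (-2.1667, 0.8)

(-2.1667, 0.8)


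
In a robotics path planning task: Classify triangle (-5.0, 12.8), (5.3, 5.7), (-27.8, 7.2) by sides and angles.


Side lengths squared: AB^2=156.5, BC^2=1097.86, CA^2=551.2
Sorted: [156.5, 551.2, 1097.86]
By sides: Scalene, By angles: Obtuse

Scalene, Obtuse


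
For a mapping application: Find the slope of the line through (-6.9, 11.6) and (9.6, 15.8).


slope = (y2-y1)/(x2-x1) = (15.8-11.6)/(9.6-(-6.9)) = 4.2/16.5 = 0.2545

0.2545


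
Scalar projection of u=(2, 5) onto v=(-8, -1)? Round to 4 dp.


u.v = -21, |v| = sqrt(65) = 8.0623
Scalar projection = u.v / |v| = -21 / sqrt(65) = -2.6047

-2.6047


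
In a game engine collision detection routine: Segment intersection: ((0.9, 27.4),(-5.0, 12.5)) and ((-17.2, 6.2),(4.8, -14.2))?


Cross products: d1=835.64, d2=387.48, d3=-144.61, d4=303.55
d1*d2 < 0 and d3*d4 < 0? no

No, they don't intersect


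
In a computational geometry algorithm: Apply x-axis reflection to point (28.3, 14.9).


Reflection over x-axis: (x,y) -> (x,-y)
(28.3, 14.9) -> (28.3, -14.9)

(28.3, -14.9)


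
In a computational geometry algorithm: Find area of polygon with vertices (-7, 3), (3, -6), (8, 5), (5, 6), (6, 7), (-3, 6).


Shoelace sum: ((-7)*(-6) - 3*3) + (3*5 - 8*(-6)) + (8*6 - 5*5) + (5*7 - 6*6) + (6*6 - (-3)*7) + ((-3)*3 - (-7)*6)
= 208
Area = |208|/2 = 104

104


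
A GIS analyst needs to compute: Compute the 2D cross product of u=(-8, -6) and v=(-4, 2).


u x v = u_x*v_y - u_y*v_x = (-8)*2 - (-6)*(-4)
= (-16) - 24 = -40

-40


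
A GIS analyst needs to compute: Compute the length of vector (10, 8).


|u| = sqrt(10^2 + 8^2) = sqrt(164) = 12.8062

12.8062


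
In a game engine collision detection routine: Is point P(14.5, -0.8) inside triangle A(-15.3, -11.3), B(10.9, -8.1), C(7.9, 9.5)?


Cross products: AB x AP = 179.74, BC x BP = -85.26, CA x CP = 376.24
All same sign? no

No, outside


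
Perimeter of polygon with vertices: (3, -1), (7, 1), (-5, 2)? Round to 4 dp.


Sides: (3, -1)->(7, 1): sqrt(20) = 4.472136, (7, 1)->(-5, 2): sqrt(145) = 12.041595, (-5, 2)->(3, -1): sqrt(73) = 8.544004
Sum = 25.057735
Perimeter = 25.0577

25.0577


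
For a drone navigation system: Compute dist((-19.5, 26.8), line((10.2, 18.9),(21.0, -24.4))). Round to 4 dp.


|cross product| = 1200.69
|line direction| = sqrt(1991.53) = 44.6266
Distance = 1200.69/sqrt(1991.53) = 26.9053

26.9053


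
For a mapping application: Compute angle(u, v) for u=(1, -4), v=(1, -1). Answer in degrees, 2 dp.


u.v = 5, |u| = sqrt(17) = 4.1231, |v| = sqrt(2) = 1.4142
cos(theta) = u.v/(|u||v|) = 5/sqrt(34) = 0.857493
theta = acos(0.857493) = 30.96 degrees

30.96 degrees


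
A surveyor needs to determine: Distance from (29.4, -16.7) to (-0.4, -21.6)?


dx=-29.8, dy=-4.9
d^2 = (-29.8)^2 + (-4.9)^2 = 912.05
d = sqrt(912.05) = 30.2002

30.2002


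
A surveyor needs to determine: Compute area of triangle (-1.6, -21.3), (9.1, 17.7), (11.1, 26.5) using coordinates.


Area = |x_A(y_B-y_C) + x_B(y_C-y_A) + x_C(y_A-y_B)|/2
= |14.08 + 434.98 + (-432.9)|/2
= 16.16/2 = 8.08

8.08


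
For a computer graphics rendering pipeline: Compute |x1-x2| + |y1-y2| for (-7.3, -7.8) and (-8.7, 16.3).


|(-7.3)-(-8.7)| + |(-7.8)-16.3| = 1.4 + 24.1 = 25.5

25.5


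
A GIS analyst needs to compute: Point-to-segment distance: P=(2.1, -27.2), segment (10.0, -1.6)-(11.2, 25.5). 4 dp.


Project P onto AB: t = 0 (clamped to [0,1])
Closest point on segment: (10, -1.6)
Distance: 26.7912

26.7912


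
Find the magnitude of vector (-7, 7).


|u| = sqrt((-7)^2 + 7^2) = sqrt(98) = 9.8995

9.8995


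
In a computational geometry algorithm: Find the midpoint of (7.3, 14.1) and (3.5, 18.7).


M = ((7.3+3.5)/2, (14.1+18.7)/2)
= (5.4, 16.4)

(5.4, 16.4)


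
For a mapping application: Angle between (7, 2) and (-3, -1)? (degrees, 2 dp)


u.v = -23, |u| = sqrt(53) = 7.2801, |v| = sqrt(10) = 3.1623
cos(theta) = u.v/(|u||v|) = -23/sqrt(530) = -0.999056
theta = acos(-0.999056) = 177.51 degrees

177.51 degrees


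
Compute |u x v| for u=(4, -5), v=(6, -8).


|u x v| = |4*(-8) - (-5)*6|
= |(-32) - (-30)| = 2

2


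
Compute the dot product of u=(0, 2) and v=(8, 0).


u . v = u_x*v_x + u_y*v_y = 0*8 + 2*0
= 0 + 0 = 0

0


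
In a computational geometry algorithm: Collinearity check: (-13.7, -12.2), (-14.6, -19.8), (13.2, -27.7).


Cross product: ((-14.6)-(-13.7))*((-27.7)-(-12.2)) - ((-19.8)-(-12.2))*(13.2-(-13.7))
= 218.39

No, not collinear


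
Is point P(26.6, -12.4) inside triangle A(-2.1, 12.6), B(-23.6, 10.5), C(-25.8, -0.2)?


Cross products: AB x AP = 597.77, BC x BP = 587.52, CA x CP = -959.86
All same sign? no

No, outside


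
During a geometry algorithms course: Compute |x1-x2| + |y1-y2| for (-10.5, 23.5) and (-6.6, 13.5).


|(-10.5)-(-6.6)| + |23.5-13.5| = 3.9 + 10 = 13.9

13.9


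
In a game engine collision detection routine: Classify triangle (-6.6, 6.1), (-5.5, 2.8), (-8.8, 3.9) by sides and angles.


Side lengths squared: AB^2=12.1, BC^2=12.1, CA^2=9.68
Sorted: [9.68, 12.1, 12.1]
By sides: Isosceles, By angles: Acute

Isosceles, Acute


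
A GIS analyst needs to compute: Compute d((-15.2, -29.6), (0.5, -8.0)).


dx=15.7, dy=21.6
d^2 = 15.7^2 + 21.6^2 = 713.05
d = sqrt(713.05) = 26.703

26.703


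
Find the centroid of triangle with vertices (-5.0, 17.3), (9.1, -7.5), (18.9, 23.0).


Centroid = ((x_A+x_B+x_C)/3, (y_A+y_B+y_C)/3)
= (((-5)+9.1+18.9)/3, (17.3+(-7.5)+23)/3)
= (7.6667, 10.9333)

(7.6667, 10.9333)


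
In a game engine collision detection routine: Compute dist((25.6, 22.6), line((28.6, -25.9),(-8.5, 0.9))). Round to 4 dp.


|cross product| = 1718.95
|line direction| = sqrt(2094.65) = 45.7673
Distance = 1718.95/sqrt(2094.65) = 37.5584

37.5584


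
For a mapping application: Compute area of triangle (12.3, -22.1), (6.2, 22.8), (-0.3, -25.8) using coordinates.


Area = |x_A(y_B-y_C) + x_B(y_C-y_A) + x_C(y_A-y_B)|/2
= |597.78 + (-22.94) + 13.47|/2
= 588.31/2 = 294.155

294.155


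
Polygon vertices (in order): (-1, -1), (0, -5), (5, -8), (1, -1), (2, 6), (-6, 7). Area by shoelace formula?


Shoelace sum: ((-1)*(-5) - 0*(-1)) + (0*(-8) - 5*(-5)) + (5*(-1) - 1*(-8)) + (1*6 - 2*(-1)) + (2*7 - (-6)*6) + ((-6)*(-1) - (-1)*7)
= 104
Area = |104|/2 = 52

52


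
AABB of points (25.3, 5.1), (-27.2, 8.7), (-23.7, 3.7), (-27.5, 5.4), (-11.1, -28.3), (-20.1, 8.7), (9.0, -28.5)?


x range: [-27.5, 25.3]
y range: [-28.5, 8.7]
Bounding box: (-27.5,-28.5) to (25.3,8.7)

(-27.5,-28.5) to (25.3,8.7)


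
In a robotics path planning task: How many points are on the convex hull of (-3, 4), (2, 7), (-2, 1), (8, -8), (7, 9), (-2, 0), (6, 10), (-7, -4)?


Convex hull vertices (CCW): (-7, -4), (8, -8), (7, 9), (6, 10), (-3, 4)
Count = 5

5


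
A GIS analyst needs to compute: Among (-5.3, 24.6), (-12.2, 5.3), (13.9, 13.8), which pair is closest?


d(P0,P1) = 20.4963, d(P0,P2) = 22.0291, d(P1,P2) = 27.4492
Closest: P0 and P1

Closest pair: (-5.3, 24.6) and (-12.2, 5.3), distance = 20.4963


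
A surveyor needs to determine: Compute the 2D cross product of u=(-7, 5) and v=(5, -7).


u x v = u_x*v_y - u_y*v_x = (-7)*(-7) - 5*5
= 49 - 25 = 24

24


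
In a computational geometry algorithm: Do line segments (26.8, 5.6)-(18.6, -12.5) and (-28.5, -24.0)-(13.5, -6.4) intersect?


Cross products: d1=269.92, d2=-345.96, d3=-758.21, d4=-142.33
d1*d2 < 0 and d3*d4 < 0? no

No, they don't intersect


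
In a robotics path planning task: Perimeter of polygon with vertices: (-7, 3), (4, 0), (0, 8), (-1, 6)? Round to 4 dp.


Sides: (-7, 3)->(4, 0): sqrt(130) = 11.401754, (4, 0)->(0, 8): sqrt(80) = 8.944272, (0, 8)->(-1, 6): sqrt(5) = 2.236068, (-1, 6)->(-7, 3): sqrt(45) = 6.708204
Sum = 29.290298
Perimeter = 29.2903

29.2903


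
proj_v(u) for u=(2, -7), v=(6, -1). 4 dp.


u.v = 19, |v| = sqrt(37) = 6.0828
Scalar projection = u.v / |v| = 19 / sqrt(37) = 3.1236

3.1236


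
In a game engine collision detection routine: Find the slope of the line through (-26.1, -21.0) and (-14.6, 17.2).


slope = (y2-y1)/(x2-x1) = (17.2-(-21))/((-14.6)-(-26.1)) = 38.2/11.5 = 3.3217

3.3217


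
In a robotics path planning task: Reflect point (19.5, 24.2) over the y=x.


Reflection over y=x: (x,y) -> (y,x)
(19.5, 24.2) -> (24.2, 19.5)

(24.2, 19.5)


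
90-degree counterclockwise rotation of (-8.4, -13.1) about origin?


90° CCW: (x,y) -> (-y, x)
(-8.4,-13.1) -> (13.1, -8.4)

(13.1, -8.4)


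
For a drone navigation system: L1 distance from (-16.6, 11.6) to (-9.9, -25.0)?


|(-16.6)-(-9.9)| + |11.6-(-25)| = 6.7 + 36.6 = 43.3

43.3


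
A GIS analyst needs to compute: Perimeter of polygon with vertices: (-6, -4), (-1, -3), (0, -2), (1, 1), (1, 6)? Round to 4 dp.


Sides: (-6, -4)->(-1, -3): sqrt(26) = 5.09902, (-1, -3)->(0, -2): sqrt(2) = 1.414214, (0, -2)->(1, 1): sqrt(10) = 3.162278, (1, 1)->(1, 6): sqrt(25) = 5, (1, 6)->(-6, -4): sqrt(149) = 12.206556
Sum = 26.882068
Perimeter = 26.8821

26.8821


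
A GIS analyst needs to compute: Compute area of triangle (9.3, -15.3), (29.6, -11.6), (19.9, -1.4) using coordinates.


Area = |x_A(y_B-y_C) + x_B(y_C-y_A) + x_C(y_A-y_B)|/2
= |(-94.86) + 411.44 + (-73.63)|/2
= 242.95/2 = 121.475

121.475


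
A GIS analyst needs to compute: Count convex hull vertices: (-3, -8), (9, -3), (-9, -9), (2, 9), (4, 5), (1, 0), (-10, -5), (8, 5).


Convex hull vertices (CCW): (-10, -5), (-9, -9), (-3, -8), (9, -3), (8, 5), (2, 9)
Count = 6

6


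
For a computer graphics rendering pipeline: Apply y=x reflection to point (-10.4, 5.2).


Reflection over y=x: (x,y) -> (y,x)
(-10.4, 5.2) -> (5.2, -10.4)

(5.2, -10.4)


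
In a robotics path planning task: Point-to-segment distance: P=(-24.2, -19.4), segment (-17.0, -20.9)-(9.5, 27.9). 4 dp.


Project P onto AB: t = 0 (clamped to [0,1])
Closest point on segment: (-17, -20.9)
Distance: 7.3546

7.3546


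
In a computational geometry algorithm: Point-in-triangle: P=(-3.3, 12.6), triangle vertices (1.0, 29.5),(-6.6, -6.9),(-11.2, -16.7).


Cross products: AB x AP = -28.08, BC x BP = -57.36, CA x CP = -7.52
All same sign? yes

Yes, inside


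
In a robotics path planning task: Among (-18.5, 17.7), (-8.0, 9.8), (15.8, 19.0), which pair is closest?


d(P0,P1) = 13.14, d(P0,P2) = 34.3246, d(P1,P2) = 25.5163
Closest: P0 and P1

Closest pair: (-18.5, 17.7) and (-8.0, 9.8), distance = 13.14


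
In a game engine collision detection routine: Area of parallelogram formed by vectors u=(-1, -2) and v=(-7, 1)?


|u x v| = |(-1)*1 - (-2)*(-7)|
= |(-1) - 14| = 15

15


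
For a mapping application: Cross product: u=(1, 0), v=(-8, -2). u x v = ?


u x v = u_x*v_y - u_y*v_x = 1*(-2) - 0*(-8)
= (-2) - 0 = -2

-2


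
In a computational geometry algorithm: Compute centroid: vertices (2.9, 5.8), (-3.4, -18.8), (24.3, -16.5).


Centroid = ((x_A+x_B+x_C)/3, (y_A+y_B+y_C)/3)
= ((2.9+(-3.4)+24.3)/3, (5.8+(-18.8)+(-16.5))/3)
= (7.9333, -9.8333)

(7.9333, -9.8333)


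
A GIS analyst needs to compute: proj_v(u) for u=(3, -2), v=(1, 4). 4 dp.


u.v = -5, |v| = sqrt(17) = 4.1231
Scalar projection = u.v / |v| = -5 / sqrt(17) = -1.2127

-1.2127


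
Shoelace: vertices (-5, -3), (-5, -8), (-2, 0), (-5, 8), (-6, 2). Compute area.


Shoelace sum: ((-5)*(-8) - (-5)*(-3)) + ((-5)*0 - (-2)*(-8)) + ((-2)*8 - (-5)*0) + ((-5)*2 - (-6)*8) + ((-6)*(-3) - (-5)*2)
= 59
Area = |59|/2 = 29.5

29.5


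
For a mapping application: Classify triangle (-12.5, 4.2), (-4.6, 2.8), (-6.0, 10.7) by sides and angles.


Side lengths squared: AB^2=64.37, BC^2=64.37, CA^2=84.5
Sorted: [64.37, 64.37, 84.5]
By sides: Isosceles, By angles: Acute

Isosceles, Acute


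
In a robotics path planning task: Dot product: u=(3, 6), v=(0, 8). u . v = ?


u . v = u_x*v_x + u_y*v_y = 3*0 + 6*8
= 0 + 48 = 48

48


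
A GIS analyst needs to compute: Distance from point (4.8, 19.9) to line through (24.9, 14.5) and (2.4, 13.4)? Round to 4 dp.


|cross product| = 143.61
|line direction| = sqrt(507.46) = 22.5269
Distance = 143.61/sqrt(507.46) = 6.3751

6.3751


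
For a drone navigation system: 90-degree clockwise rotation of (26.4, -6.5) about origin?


90° CW: (x,y) -> (y, -x)
(26.4,-6.5) -> (-6.5, -26.4)

(-6.5, -26.4)


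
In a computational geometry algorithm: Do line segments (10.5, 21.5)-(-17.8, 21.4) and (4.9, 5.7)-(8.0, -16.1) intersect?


Cross products: d1=171.06, d2=-446.19, d3=446.58, d4=1063.83
d1*d2 < 0 and d3*d4 < 0? no

No, they don't intersect


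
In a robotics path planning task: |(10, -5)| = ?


|u| = sqrt(10^2 + (-5)^2) = sqrt(125) = 11.1803

11.1803


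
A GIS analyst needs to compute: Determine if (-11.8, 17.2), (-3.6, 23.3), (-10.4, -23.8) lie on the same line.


Cross product: ((-3.6)-(-11.8))*((-23.8)-17.2) - (23.3-17.2)*((-10.4)-(-11.8))
= -344.74

No, not collinear


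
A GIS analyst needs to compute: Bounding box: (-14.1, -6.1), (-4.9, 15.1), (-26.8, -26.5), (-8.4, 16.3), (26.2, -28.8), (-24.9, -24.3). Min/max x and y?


x range: [-26.8, 26.2]
y range: [-28.8, 16.3]
Bounding box: (-26.8,-28.8) to (26.2,16.3)

(-26.8,-28.8) to (26.2,16.3)


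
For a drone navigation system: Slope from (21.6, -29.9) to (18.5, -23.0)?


slope = (y2-y1)/(x2-x1) = ((-23)-(-29.9))/(18.5-21.6) = 6.9/(-3.1) = -2.2258

-2.2258


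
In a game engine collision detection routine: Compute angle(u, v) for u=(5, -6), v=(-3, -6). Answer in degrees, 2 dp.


u.v = 21, |u| = sqrt(61) = 7.8102, |v| = sqrt(45) = 6.7082
cos(theta) = u.v/(|u||v|) = 21/sqrt(2745) = 0.400819
theta = acos(0.400819) = 66.37 degrees

66.37 degrees


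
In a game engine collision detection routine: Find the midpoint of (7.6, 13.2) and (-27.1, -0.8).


M = ((7.6+(-27.1))/2, (13.2+(-0.8))/2)
= (-9.75, 6.2)

(-9.75, 6.2)


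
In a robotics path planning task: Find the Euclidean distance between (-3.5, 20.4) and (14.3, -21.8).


dx=17.8, dy=-42.2
d^2 = 17.8^2 + (-42.2)^2 = 2097.68
d = sqrt(2097.68) = 45.8004

45.8004
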